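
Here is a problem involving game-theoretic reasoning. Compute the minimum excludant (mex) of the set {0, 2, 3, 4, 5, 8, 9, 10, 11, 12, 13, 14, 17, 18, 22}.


Set = {0, 2, 3, 4, 5, 8, 9, 10, 11, 12, 13, 14, 17, 18, 22}
0 is in the set.
1 is NOT in the set. This is the mex.
mex = 1

1


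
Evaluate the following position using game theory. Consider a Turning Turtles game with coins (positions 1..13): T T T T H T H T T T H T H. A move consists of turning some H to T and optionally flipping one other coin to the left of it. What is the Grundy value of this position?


Coins: T T T T H T H T T T H T H
Key fact: a single head at position k behaves exactly like a Nim heap of size k (turning it to T and optionally flipping a coin at j < k corresponds to moving the heap from k to j, or to 0), and heads combine as a disjunctive sum (two heads at the same place would cancel, matching j XOR j = 0). So the Nim-value is the XOR of the 1-indexed positions of the heads.
Face-up positions (1-indexed): [5, 7, 11, 13]
XOR 0 with 5: 0 XOR 5 = 5
XOR 5 with 7: 5 XOR 7 = 2
XOR 2 with 11: 2 XOR 11 = 9
XOR 9 with 13: 9 XOR 13 = 4
Nim-value = 4

4


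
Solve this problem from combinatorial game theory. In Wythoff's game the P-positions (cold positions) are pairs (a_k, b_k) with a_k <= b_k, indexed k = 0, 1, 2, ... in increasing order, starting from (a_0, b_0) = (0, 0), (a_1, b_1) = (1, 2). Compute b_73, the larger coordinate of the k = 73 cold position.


By Wythoff's theorem, a_k = floor(k * phi) and b_k = floor(k * phi^2) = a_k + k, where phi = (1 + sqrt(5))/2 is the golden ratio.
phi = (1 + sqrt(5))/2 = 1.618034
phi^2 = phi + 1 = 2.618034
k = 73
k * phi^2 = 73 * 2.618034 = 191.116481
b_73 = floor(k * phi^2) = 191 (check: a_73 + k = 118 + 73 = 191)

191


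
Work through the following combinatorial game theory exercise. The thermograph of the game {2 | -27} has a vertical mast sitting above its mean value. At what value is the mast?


Game = {2 | -27}, a switch {a | b} with numbers a > b.
Its thermograph has left wall a - t and right wall b + t, which meet at t = (a - b)/2, where both equal (a + b)/2. So the mast (mean value) is at (a + b)/2.
Mean = (2 + (-27))/2 = -25/2 = -25/2

-25/2


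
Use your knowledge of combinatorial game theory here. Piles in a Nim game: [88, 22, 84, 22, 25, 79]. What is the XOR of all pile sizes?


We need the XOR (exclusive or) of all pile sizes.
After XOR-ing pile 1 (size 88): 0 XOR 88 = 88
After XOR-ing pile 2 (size 22): 88 XOR 22 = 78
After XOR-ing pile 3 (size 84): 78 XOR 84 = 26
After XOR-ing pile 4 (size 22): 26 XOR 22 = 12
After XOR-ing pile 5 (size 25): 12 XOR 25 = 21
After XOR-ing pile 6 (size 79): 21 XOR 79 = 90
The Nim-value of this position is 90.

90


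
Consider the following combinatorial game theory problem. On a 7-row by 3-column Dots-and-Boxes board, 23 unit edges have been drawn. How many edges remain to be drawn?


Grid: 7 x 3 boxes, i.e. 8 rows and 4 columns of dots.
Horizontal edges: (rows + 1) * cols = 8 * 3 = 24
Vertical edges: rows * (cols + 1) = 7 * 4 = 28
Total edges: 24 + 28 = 52
Edges drawn: 23
Remaining: 52 - 23 = 29

29


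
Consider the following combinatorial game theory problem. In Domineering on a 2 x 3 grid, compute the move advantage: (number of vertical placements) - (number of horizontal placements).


Board is 2 x 3 (rows x cols).
Left (vertical) placements: (rows-1) * cols = 1 * 3 = 3
Right (horizontal) placements: rows * (cols-1) = 2 * 2 = 4
Advantage = Left - Right = 3 - 4 = -1

-1


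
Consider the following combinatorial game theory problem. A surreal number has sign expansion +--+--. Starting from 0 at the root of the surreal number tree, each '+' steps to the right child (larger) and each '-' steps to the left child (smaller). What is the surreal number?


Sign expansion: +--+--
Rule: track bounds (lo, hi), initially (-inf, +inf). On '+', the current value becomes lo and we move to the simplest number in (value, hi): value + 1 if hi = +inf, otherwise the midpoint (value + hi)/2. On '-', the current value becomes hi and we move to value - 1 if lo = -inf, otherwise the midpoint (lo + value)/2.
Start at 0.
Step 1: sign = +, move right. Bounds: (0, +inf). Value = 1
Step 2: sign = -, move left. Bounds: (0, 1). Value = 1/2
Step 3: sign = -, move left. Bounds: (0, 1/2). Value = 1/4
Step 4: sign = +, move right. Bounds: (1/4, 1/2). Value = 3/8
Step 5: sign = -, move left. Bounds: (1/4, 3/8). Value = 5/16
Step 6: sign = -, move left. Bounds: (1/4, 5/16). Value = 9/32
The surreal number with sign expansion +--+-- is 9/32.

9/32


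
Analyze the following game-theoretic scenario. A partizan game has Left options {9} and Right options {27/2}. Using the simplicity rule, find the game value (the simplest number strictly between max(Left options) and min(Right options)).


Left options: {9}, max = 9
Right options: {27/2}, min = 27/2
All options are numbers and max(Left) < min(Right), so by the simplicity theorem the value is the simplest (earliest-born) number strictly between 9 and 27/2.
Integers 10 through 13 all lie strictly between 9 and 27/2.
Among integers, the simplest (lowest birthday = smallest |n|; 0 is born on day 0, +-n on day n) is 10.
No non-integer in the interval can be simpler: if x is a non-integer in the interval, then floor(x) or ceil(x) also lies in the interval (the interval contains an integer), and both are proper prefixes of x's sign expansion, i.e. born earlier. So the game value is 10.
Game value = 10

10


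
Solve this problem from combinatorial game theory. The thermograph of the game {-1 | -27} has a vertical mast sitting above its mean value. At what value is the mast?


Game = {-1 | -27}, a switch {a | b} with numbers a > b.
Its thermograph has left wall a - t and right wall b + t, which meet at t = (a - b)/2, where both equal (a + b)/2. So the mast (mean value) is at (a + b)/2.
Mean = (-1 + (-27))/2 = -28/2 = -14

-14


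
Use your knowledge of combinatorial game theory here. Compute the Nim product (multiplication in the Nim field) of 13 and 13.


Nim multiplication is bilinear over XOR: (u XOR v) * w = (u*w) XOR (v*w).
So we split each operand into its bit components and XOR the pairwise Nim products.
13 = 1 + 4 + 8 (as XOR of powers of 2).
13 = 1 + 4 + 8 (as XOR of powers of 2).
Using the standard Nim-product table on single bits:
  2*2 = 3,   2*4 = 8,   2*8 = 12,
  4*4 = 6,   4*8 = 11,  8*8 = 13,
and  1*x = x (identity), k*l = l*k (commutative).
Pairwise Nim products:
  1 * 1 = 1
  1 * 4 = 4
  1 * 8 = 8
  4 * 1 = 4
  4 * 4 = 6
  4 * 8 = 11
  8 * 1 = 8
  8 * 4 = 11
  8 * 8 = 13
XOR them: 1 XOR 4 XOR 8 XOR 4 XOR 6 XOR 11 XOR 8 XOR 11 XOR 13 = 10.
Result: 13 * 13 = 10 (in Nim).

10


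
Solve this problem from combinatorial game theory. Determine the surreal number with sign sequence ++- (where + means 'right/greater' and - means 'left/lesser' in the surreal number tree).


Sign expansion: ++-
Rule: track bounds (lo, hi), initially (-inf, +inf). On '+', the current value becomes lo and we move to the simplest number in (value, hi): value + 1 if hi = +inf, otherwise the midpoint (value + hi)/2. On '-', the current value becomes hi and we move to value - 1 if lo = -inf, otherwise the midpoint (lo + value)/2.
Start at 0.
Step 1: sign = +, move right. Bounds: (0, +inf). Value = 1
Step 2: sign = +, move right. Bounds: (1, +inf). Value = 2
Step 3: sign = -, move left. Bounds: (1, 2). Value = 3/2
The surreal number with sign expansion ++- is 3/2.

3/2


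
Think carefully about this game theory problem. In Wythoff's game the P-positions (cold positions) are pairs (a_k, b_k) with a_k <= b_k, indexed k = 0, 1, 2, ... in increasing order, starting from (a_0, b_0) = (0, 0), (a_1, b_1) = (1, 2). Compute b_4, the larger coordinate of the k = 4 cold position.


By Wythoff's theorem, a_k = floor(k * phi) and b_k = floor(k * phi^2) = a_k + k, where phi = (1 + sqrt(5))/2 is the golden ratio.
phi = (1 + sqrt(5))/2 = 1.618034
phi^2 = phi + 1 = 2.618034
k = 4
k * phi^2 = 4 * 2.618034 = 10.472136
b_4 = floor(k * phi^2) = 10 (check: a_4 + k = 6 + 4 = 10)

10


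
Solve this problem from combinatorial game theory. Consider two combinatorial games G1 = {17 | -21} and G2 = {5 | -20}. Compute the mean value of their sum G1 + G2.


G1 = {17 | -21}, G2 = {5 | -20}
Each is a switch {a | b} with numbers a > b; its mean value is (a + b)/2, and mean value is additive over game sums: m(G1 + G2) = m(G1) + m(G2).
Mean of G1 = (17 + (-21))/2 = -4/2 = -2
Mean of G2 = (5 + (-20))/2 = -15/2 = -15/2
Mean of G1 + G2 = -2 + -15/2 = -19/2

-19/2


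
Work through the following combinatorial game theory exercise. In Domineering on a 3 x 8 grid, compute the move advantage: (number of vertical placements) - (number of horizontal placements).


Board is 3 x 8 (rows x cols).
Left (vertical) placements: (rows-1) * cols = 2 * 8 = 16
Right (horizontal) placements: rows * (cols-1) = 3 * 7 = 21
Advantage = Left - Right = 16 - 21 = -5

-5


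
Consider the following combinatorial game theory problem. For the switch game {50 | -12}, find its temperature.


The game is {50 | -12}, a switch {a | b} with numbers a > b.
Cooling {a | b} by t gives {a - t | b + t}, which stops being hot when a - t = b + t, i.e. at t = (a - b)/2. So the temperature of a switch is (a - b)/2.
Temperature = (Left option - Right option) / 2
= (50 - (-12)) / 2
= 62 / 2
= 31

31


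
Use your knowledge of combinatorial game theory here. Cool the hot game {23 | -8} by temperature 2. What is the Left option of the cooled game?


Original game: {23 | -8} (a switch {a | b} with a > b).
Cooling by t (for t below the temperature (a - b)/2 = 31/2) taxes each move by t: {a | b} cooled by t is {a - t | b + t}.
Cooling amount: t = 2
Cooled Left option: 23 - 2 = 21
Cooled Right option: -8 + 2 = -6
Cooled game: {21 | -6}
Left option = 21

21


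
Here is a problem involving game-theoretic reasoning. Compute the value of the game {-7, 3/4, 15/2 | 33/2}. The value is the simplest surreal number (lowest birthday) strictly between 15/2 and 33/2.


Left options: {-7, 3/4, 15/2}, max = 15/2
Right options: {33/2}, min = 33/2
All options are numbers and max(Left) < min(Right), so by the simplicity theorem the value is the simplest (earliest-born) number strictly between 15/2 and 33/2.
Integers 8 through 16 all lie strictly between 15/2 and 33/2.
Among integers, the simplest (lowest birthday = smallest |n|; 0 is born on day 0, +-n on day n) is 8.
No non-integer in the interval can be simpler: if x is a non-integer in the interval, then floor(x) or ceil(x) also lies in the interval (the interval contains an integer), and both are proper prefixes of x's sign expansion, i.e. born earlier. So the game value is 8.
Game value = 8

8


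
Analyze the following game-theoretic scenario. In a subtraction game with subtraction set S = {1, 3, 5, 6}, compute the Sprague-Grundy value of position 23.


The subtraction set is S = {1, 3, 5, 6}.
G(k) = mex{ G(k - s) : s in S, s <= k }. We compute iteratively: G(0) = 0.
G(1) = mex({0}) = 1
G(2) = mex({1}) = 0
G(3) = mex({0}) = 1
G(4) = mex({1}) = 0
G(5) = mex({0}) = 1
G(6) = mex({0, 1}) = 2
G(7) = mex({0, 1, 2}) = 3
G(8) = mex({0, 1, 3}) = 2
G(9) = mex({0, 1, 2}) = 3
G(10) = mex({0, 1, 3}) = 2
G(11) = mex({1, 2}) = 0
G(12) = mex({0, 2, 3}) = 1
G(13) = mex({1, 2, 3}) = 0
G(14) = mex({0, 2, 3}) = 1
G(15) = mex({1, 2, 3}) = 0
G(16) = mex({0, 2}) = 1
Observe that G(11)..G(16) = 0, 1, 0, 1, 0, 1 repeats G(0)..G(5) = 0, 1, 0, 1, 0, 1.
For k >= max(S) = 6, G(k) is determined by the previous 6 values G(k-6)..G(k-1); a window of 6 consecutive values has recurred shifted by 11, so by induction G(k + 11) = G(k) for all k >= 0: the sequence is periodic from the start with period 11.
One period: G(0..10) = 0, 1, 0, 1, 0, 1, 2, 3, 2, 3, 2.
23 mod 11 = 1, so G(23) = G(1) = 1.

1


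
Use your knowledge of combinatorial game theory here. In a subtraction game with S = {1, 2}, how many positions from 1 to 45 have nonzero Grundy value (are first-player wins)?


Subtraction set S = {1, 2}, so G(n) = n mod 3.
G(n) = 0 when n is a multiple of 3.
Multiples of 3 in [1, 45]: 15
N-positions (nonzero Grundy) = 45 - 15 = 30

30


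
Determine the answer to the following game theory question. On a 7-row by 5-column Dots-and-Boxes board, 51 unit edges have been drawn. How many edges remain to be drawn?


Grid: 7 x 5 boxes, i.e. 8 rows and 6 columns of dots.
Horizontal edges: (rows + 1) * cols = 8 * 5 = 40
Vertical edges: rows * (cols + 1) = 7 * 6 = 42
Total edges: 40 + 42 = 82
Edges drawn: 51
Remaining: 82 - 51 = 31

31


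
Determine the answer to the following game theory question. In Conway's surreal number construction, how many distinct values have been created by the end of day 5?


Day 0: {|} = 0 is born. Count = 1.
Day n: the number of surreal numbers born by day n is 2^(n+1) - 1.
By day 0: 2^1 - 1 = 1
By day 1: 2^2 - 1 = 3
By day 2: 2^3 - 1 = 7
By day 3: 2^4 - 1 = 15
By day 4: 2^5 - 1 = 31
By day 5: 2^6 - 1 = 63
By day 5: 63 surreal numbers.

63


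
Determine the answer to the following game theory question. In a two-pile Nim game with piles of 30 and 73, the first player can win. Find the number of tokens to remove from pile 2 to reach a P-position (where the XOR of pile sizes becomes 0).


Piles: 30 and 73
Current XOR: 30 XOR 73 = 87 (non-zero, so this is an N-position).
To make the XOR zero, we need to find a move that balances the piles.
For pile 2 (size 73): target = 73 XOR 87 = 30
We reduce pile 2 from 73 to 30.
Tokens removed: 73 - 30 = 43
Verification: 30 XOR 30 = 0

43


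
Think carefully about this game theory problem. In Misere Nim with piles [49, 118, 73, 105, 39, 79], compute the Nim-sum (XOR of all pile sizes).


We need the XOR (exclusive or) of all pile sizes.
After XOR-ing pile 1 (size 49): 0 XOR 49 = 49
After XOR-ing pile 2 (size 118): 49 XOR 118 = 71
After XOR-ing pile 3 (size 73): 71 XOR 73 = 14
After XOR-ing pile 4 (size 105): 14 XOR 105 = 103
After XOR-ing pile 5 (size 39): 103 XOR 39 = 64
After XOR-ing pile 6 (size 79): 64 XOR 79 = 15
The Nim-value of this position is 15.

15


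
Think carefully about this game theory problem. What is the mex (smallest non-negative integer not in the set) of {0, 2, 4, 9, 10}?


Set = {0, 2, 4, 9, 10}
0 is in the set.
1 is NOT in the set. This is the mex.
mex = 1

1


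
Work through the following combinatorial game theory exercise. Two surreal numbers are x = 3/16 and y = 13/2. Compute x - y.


x = 3/16, y = 13/2
Converting to common denominator: 16
x = 3/16, y = 104/16
x - y = 3/16 - 13/2 = -101/16

-101/16


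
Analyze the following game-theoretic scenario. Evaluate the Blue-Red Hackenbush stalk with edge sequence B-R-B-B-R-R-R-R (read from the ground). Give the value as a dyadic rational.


Edges (from ground): B-R-B-B-R-R-R-R
By Berlekamp's sign-expansion rule, a Blue-Red Hackenbush stalk has the value of the surreal number whose sign sequence is the edge sequence with B -> + and R -> -.
Sign sequence: +-++----
Trace the sign expansion in the surreal number tree, starting from 0:
Edge 1: B (sign +) -> bounds (0, +inf), value = 1
Edge 2: R (sign -) -> bounds (0, 1), value = 1/2
Edge 3: B (sign +) -> bounds (1/2, 1), value = 3/4
Edge 4: B (sign +) -> bounds (3/4, 1), value = 7/8
Edge 5: R (sign -) -> bounds (3/4, 7/8), value = 13/16
Edge 6: R (sign -) -> bounds (3/4, 13/16), value = 25/32
Edge 7: R (sign -) -> bounds (3/4, 25/32), value = 49/64
Edge 8: R (sign -) -> bounds (3/4, 49/64), value = 97/128
Game value = 97/128

97/128


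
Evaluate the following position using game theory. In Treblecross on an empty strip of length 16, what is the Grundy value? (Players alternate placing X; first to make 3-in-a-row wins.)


Treblecross: place X on empty cells; 3-in-a-row wins.
Playing within two cells of an existing X lets the opponent win at once, so sensible play treats the cells i-2..i+2 around each X as dead. The player left with no safe cell loses, so this is a normal-play take-away game on strips of safe cells.
Placing X at cell i (0-indexed) of a strip of k safe cells leaves independent strips of sizes max(0, i-2) and max(0, k-i-3). Hence G(k) = mex{ G(max(0,i-2)) XOR G(max(0,k-i-3)) : 0 <= i < k }, with G(0) = 0.
G(1): splits (0,0):0^0=0 -> mex({0}) = 1
G(2): splits (0,0):0^0=0 -> mex({0}) = 1
G(3): splits (0,0):0^0=0 -> mex({0}) = 1
G(4): splits (0,1):0^1=1 (0,0):0^0=0 -> mex({0, 1}) = 2
G(5): splits (0,2):0^1=1 (0,1):0^1=1 (0,0):0^0=0 -> mex({0, 1}) = 2
G(6) = mex({1}) = 0
G(7) = mex({0, 1, 2}) = 3
G(8) = mex({0, 1, 2}) = 3
G(9) = mex({0, 2}) = 1
G(10) = mex({0, 2, 3}) = 1
G(11) = mex({0, 3}) = 1
G(12) = mex({1, 3}) = 0
G(13) = mex({0, 1, 2, 3}) = 4
G(14) = mex({0, 1, 2}) = 3
G(15) = mex({0, 1, 2}) = 3
G(16) = mex({0, 1, 2, 4}) = 3
Therefore G(16) = 3.

3


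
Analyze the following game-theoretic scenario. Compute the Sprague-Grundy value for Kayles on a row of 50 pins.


Kayles: a move removes 1 or 2 adjacent pins from a contiguous row.
Removing pins from a row of k leaves two independent rows (a, b) with a + b = k - 1 (one pin) or a + b = k - 2 (two pins); an end removal gives a = 0.
By Sprague-Grundy, G(k) = mex{ G(a) XOR G(b) } over all these splits. G(0) = 0.
G(1): splits (0,0):0^0=0 -> mex({0}) = 1
G(2): splits (0,1):0^1=1 (0,0):0^0=0 -> mex({0, 1}) = 2
G(3): splits (0,2):0^2=2 (1,1):1^1=0 (0,1):0^1=1 -> mex({0, 1, 2}) = 3
G(4): splits (0,3):0^3=3 (1,2):1^2=3 (0,2):0^2=2 (1,1):1^1=0 -> mex({0, 2, 3}) = 1
G(5): splits (0,4):0^1=1 (1,3):1^3=2 (2,2):2^2=0 (0,3):0^3=3 (1,2):1^2=3 -> mex({0, 1, 2, 3}) = 4
G(6) = mex({0, 1, 2, 4}) = 3
G(7) = mex({0, 1, 3, 4, 5}) = 2
G(8) = mex({0, 2, 3, 5, 6}) = 1
G(9) = mex({0, 1, 2, 3, 6, 7}) = 4
G(10) = mex({0, 1, 3, 4, 5, 7}) = 2
G(11) = mex({0, 1, 2, 3, 4, 5}) = 6
G(12) = mex({0, 1, 2, 3, 5, 6, 7}) = 4
G(13) = mex({0, 2, 3, 4, 6, 7}) = 1
G(14) = mex({0, 1, 4, 5, 6, 7}) = 2
G(15) = mex({0, 1, 2, 3, 4, 5, 6}) = 7
G(16) = mex({0, 2, 3, 5, 6, 7}) = 1
G(17) = mex({0, 1, 2, 3, 5, 6, 7}) = 4
G(18) = mex({0, 1, 2, 4, 5, 6}) = 3
G(19) = mex({0, 1, 3, 4, 5, 7}) = 2
G(20) = mex({0, 2, 3, 4, 5, 6, 7}) = 1
G(21) = mex({0, 1, 2, 3, 5, 6, 7}) = 4
G(22) = mex({0, 1, 2, 3, 4, 5, 7}) = 6
G(23) = mex({0, 1, 2, 3, 4, 5, 6}) = 7
G(24) = mex({0, 1, 2, 3, 5, 6, 7}) = 4
G(25) = mex({0, 2, 3, 4, 6, 7}) = 1
G(26) = mex({0, 1, 3, 4, 5, 6, 7}) = 2
G(27) = mex({0, 1, 2, 3, 4, 5, 6, 7}) = 8
G(28) = mex({0, 1, 2, 3, 4, 6, 7, 8}) = 5
G(29) = mex({0, 1, 2, 3, 5, 6, 7, 8, 9}) = 4
G(30) = mex({0, 1, 2, 3, 4, 5, 6, 9, 10}) = 7
G(31) = mex({0, 1, 3, 4, 5, 7, 10, 11}) = 2
G(32) = mex({0, 2, 3, 4, 5, 6, 7, 9, 11}) = 1
G(33) = mex({0, 1, 2, 3, 4, 5, 6, 7, 9, 12}) = 8
G(34) = mex({0, 1, 2, 3, 4, 5, 7, 8, 11, 12}) = 6
G(35) = mex({0, 1, 2, 3, 4, 5, 6, 8, 9, 10, 11}) = 7
G(36) = mex({0, 1, 2, 3, 5, 6, 7, 9, 10}) = 4
G(37) = mex({0, 2, 3, 4, 6, 7, 9, 10, 11, 12}) = 1
G(38) = mex({0, 1, 3, 4, 5, 6, 7, 9, 10, 11, 12}) = 2
G(39) = mex({0, 1, 2, 4, 5, 6, 7, 9, 10, 12, 14}) = 3
G(40) = mex({0, 2, 3, 4, 6, 7, 11, 12, 14}) = 1
G(41) = mex({0, 1, 2, 3, 5, 6, 7, 9, 10, 11, 12}) = 4
G(42) = mex({0, 1, 2, 3, 4, 5, 6, 9, 10}) = 7
G(43) = mex({0, 1, 3, 4, 5, 7, 9, 10, 12, 15}) = 2
G(44) = mex({0, 2, 3, 4, 5, 6, 7, 9, 10, 12, 15}) = 1
G(45) = mex({0, 1, 2, 3, 4, 5, 6, 7, 9, 10, 12, 14}) = 8
G(46) = mex({0, 1, 3, 4, 5, 7, 8, 11, 12, 14}) = 2
G(47) = mex({0, 1, 2, 3, 4, 5, 6, 8, 9, 10, 11, 12}) = 7
G(48) = mex({0, 1, 2, 3, 5, 6, 7, 9, 10}) = 4
G(49) = mex({0, 2, 3, 4, 6, 7, 9, 10, 11, 12, 15}) = 1
G(50) = mex({0, 1, 4, 5, 6, 7, 9, 11, 12, 14, 15}) = 2
Therefore G(50) = 2.

2


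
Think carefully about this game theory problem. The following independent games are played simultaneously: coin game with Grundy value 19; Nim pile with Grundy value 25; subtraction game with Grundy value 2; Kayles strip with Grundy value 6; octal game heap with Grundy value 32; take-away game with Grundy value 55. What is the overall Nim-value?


By the Sprague-Grundy theorem, the Grundy value of a sum of games is the XOR of individual Grundy values.
coin game: Grundy value = 19. Running XOR: 0 XOR 19 = 19
Nim pile: Grundy value = 25. Running XOR: 19 XOR 25 = 10
subtraction game: Grundy value = 2. Running XOR: 10 XOR 2 = 8
Kayles strip: Grundy value = 6. Running XOR: 8 XOR 6 = 14
octal game heap: Grundy value = 32. Running XOR: 14 XOR 32 = 46
take-away game: Grundy value = 55. Running XOR: 46 XOR 55 = 25
The combined Grundy value is 25.

25


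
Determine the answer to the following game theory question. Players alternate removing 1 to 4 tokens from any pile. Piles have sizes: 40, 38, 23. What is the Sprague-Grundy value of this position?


Subtraction set: {1, 2, 3, 4}
For this subtraction set, G(n) = n mod 5 (period = max + 1 = 5).
Pile 1 (size 40): G(40) = 40 mod 5 = 0
Pile 2 (size 38): G(38) = 38 mod 5 = 3
Pile 3 (size 23): G(23) = 23 mod 5 = 3
Total Grundy value = XOR of all: 0 XOR 3 XOR 3 = 0

0


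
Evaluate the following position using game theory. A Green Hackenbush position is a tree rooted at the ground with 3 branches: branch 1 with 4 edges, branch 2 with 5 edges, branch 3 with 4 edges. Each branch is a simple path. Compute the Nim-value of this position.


The tree has 3 branches from the ground vertex.
In Green Hackenbush, the Nim-value of a simple path of length k is k.
Branch 1: length 4, Nim-value = 4
Branch 2: length 5, Nim-value = 5
Branch 3: length 4, Nim-value = 4
Total Nim-value = XOR of all branch values:
0 XOR 4 = 4
4 XOR 5 = 1
1 XOR 4 = 5
Nim-value of the tree = 5

5


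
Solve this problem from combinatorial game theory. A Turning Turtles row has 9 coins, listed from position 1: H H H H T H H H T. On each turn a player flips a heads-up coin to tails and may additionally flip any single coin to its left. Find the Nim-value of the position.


Coins: H H H H T H H H T
Key fact: a single head at position k behaves exactly like a Nim heap of size k (turning it to T and optionally flipping a coin at j < k corresponds to moving the heap from k to j, or to 0), and heads combine as a disjunctive sum (two heads at the same place would cancel, matching j XOR j = 0). So the Nim-value is the XOR of the 1-indexed positions of the heads.
Face-up positions (1-indexed): [1, 2, 3, 4, 6, 7, 8]
XOR 0 with 1: 0 XOR 1 = 1
XOR 1 with 2: 1 XOR 2 = 3
XOR 3 with 3: 3 XOR 3 = 0
XOR 0 with 4: 0 XOR 4 = 4
XOR 4 with 6: 4 XOR 6 = 2
XOR 2 with 7: 2 XOR 7 = 5
XOR 5 with 8: 5 XOR 8 = 13
Nim-value = 13

13


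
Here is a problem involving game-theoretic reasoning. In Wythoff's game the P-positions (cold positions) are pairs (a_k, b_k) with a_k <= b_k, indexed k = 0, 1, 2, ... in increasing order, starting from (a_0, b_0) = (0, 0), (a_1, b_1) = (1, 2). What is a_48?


By Wythoff's theorem, a_k = floor(k * phi) and b_k = floor(k * phi^2) = a_k + k, where phi = (1 + sqrt(5))/2 is the golden ratio.
phi = (1 + sqrt(5))/2 = 1.618034
k = 48
k * phi = 48 * 1.618034 = 77.665631
a_48 = floor(k * phi) = 77

77


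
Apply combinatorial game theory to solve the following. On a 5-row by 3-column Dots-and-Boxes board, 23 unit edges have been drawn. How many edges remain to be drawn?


Grid: 5 x 3 boxes, i.e. 6 rows and 4 columns of dots.
Horizontal edges: (rows + 1) * cols = 6 * 3 = 18
Vertical edges: rows * (cols + 1) = 5 * 4 = 20
Total edges: 18 + 20 = 38
Edges drawn: 23
Remaining: 38 - 23 = 15

15


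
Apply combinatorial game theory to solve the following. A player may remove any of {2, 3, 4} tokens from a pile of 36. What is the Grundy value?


The subtraction set is S = {2, 3, 4}.
G(k) = mex{ G(k - s) : s in S, s <= k }. We compute iteratively: G(0) = 0.
G(1) = mex({}) = 0
G(2) = mex({0}) = 1
G(3) = mex({0}) = 1
G(4) = mex({0, 1}) = 2
G(5) = mex({0, 1}) = 2
G(6) = mex({1, 2}) = 0
G(7) = mex({1, 2}) = 0
G(8) = mex({0, 2}) = 1
G(9) = mex({0, 2}) = 1
Observe that G(6)..G(9) = 0, 0, 1, 1 repeats G(0)..G(3) = 0, 0, 1, 1.
For k >= max(S) = 4, G(k) is determined by the previous 4 values G(k-4)..G(k-1); a window of 4 consecutive values has recurred shifted by 6, so by induction G(k + 6) = G(k) for all k >= 0: the sequence is periodic from the start with period 6.
One period: G(0..5) = 0, 0, 1, 1, 2, 2.
36 mod 6 = 0, so G(36) = G(0) = 0.

0


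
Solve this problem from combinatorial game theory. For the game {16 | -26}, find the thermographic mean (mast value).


Game = {16 | -26}, a switch {a | b} with numbers a > b.
Its thermograph has left wall a - t and right wall b + t, which meet at t = (a - b)/2, where both equal (a + b)/2. So the mast (mean value) is at (a + b)/2.
Mean = (16 + (-26))/2 = -10/2 = -5

-5


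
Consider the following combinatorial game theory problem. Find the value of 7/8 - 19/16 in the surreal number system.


x = 7/8, y = 19/16
Converting to common denominator: 16
x = 14/16, y = 19/16
x - y = 7/8 - 19/16 = -5/16

-5/16


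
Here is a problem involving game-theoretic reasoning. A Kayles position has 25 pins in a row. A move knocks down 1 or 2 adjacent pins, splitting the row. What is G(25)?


Kayles: a move removes 1 or 2 adjacent pins from a contiguous row.
Removing pins from a row of k leaves two independent rows (a, b) with a + b = k - 1 (one pin) or a + b = k - 2 (two pins); an end removal gives a = 0.
By Sprague-Grundy, G(k) = mex{ G(a) XOR G(b) } over all these splits. G(0) = 0.
G(1): splits (0,0):0^0=0 -> mex({0}) = 1
G(2): splits (0,1):0^1=1 (0,0):0^0=0 -> mex({0, 1}) = 2
G(3): splits (0,2):0^2=2 (1,1):1^1=0 (0,1):0^1=1 -> mex({0, 1, 2}) = 3
G(4): splits (0,3):0^3=3 (1,2):1^2=3 (0,2):0^2=2 (1,1):1^1=0 -> mex({0, 2, 3}) = 1
G(5): splits (0,4):0^1=1 (1,3):1^3=2 (2,2):2^2=0 (0,3):0^3=3 (1,2):1^2=3 -> mex({0, 1, 2, 3}) = 4
G(6) = mex({0, 1, 2, 4}) = 3
G(7) = mex({0, 1, 3, 4, 5}) = 2
G(8) = mex({0, 2, 3, 5, 6}) = 1
G(9) = mex({0, 1, 2, 3, 6, 7}) = 4
G(10) = mex({0, 1, 3, 4, 5, 7}) = 2
G(11) = mex({0, 1, 2, 3, 4, 5}) = 6
G(12) = mex({0, 1, 2, 3, 5, 6, 7}) = 4
G(13) = mex({0, 2, 3, 4, 6, 7}) = 1
G(14) = mex({0, 1, 4, 5, 6, 7}) = 2
G(15) = mex({0, 1, 2, 3, 4, 5, 6}) = 7
G(16) = mex({0, 2, 3, 5, 6, 7}) = 1
G(17) = mex({0, 1, 2, 3, 5, 6, 7}) = 4
G(18) = mex({0, 1, 2, 4, 5, 6}) = 3
G(19) = mex({0, 1, 3, 4, 5, 7}) = 2
G(20) = mex({0, 2, 3, 4, 5, 6, 7}) = 1
G(21) = mex({0, 1, 2, 3, 5, 6, 7}) = 4
G(22) = mex({0, 1, 2, 3, 4, 5, 7}) = 6
G(23) = mex({0, 1, 2, 3, 4, 5, 6}) = 7
G(24) = mex({0, 1, 2, 3, 5, 6, 7}) = 4
G(25) = mex({0, 2, 3, 4, 6, 7}) = 1
Therefore G(25) = 1.

1


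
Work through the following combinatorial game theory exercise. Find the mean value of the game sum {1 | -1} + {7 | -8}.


G1 = {1 | -1}, G2 = {7 | -8}
Each is a switch {a | b} with numbers a > b; its mean value is (a + b)/2, and mean value is additive over game sums: m(G1 + G2) = m(G1) + m(G2).
Mean of G1 = (1 + (-1))/2 = 0/2 = 0
Mean of G2 = (7 + (-8))/2 = -1/2 = -1/2
Mean of G1 + G2 = 0 + -1/2 = -1/2

-1/2


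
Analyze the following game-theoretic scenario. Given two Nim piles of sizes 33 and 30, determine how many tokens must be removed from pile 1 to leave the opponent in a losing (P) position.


Piles: 33 and 30
Current XOR: 33 XOR 30 = 63 (non-zero, so this is an N-position).
To make the XOR zero, we need to find a move that balances the piles.
For pile 1 (size 33): target = 33 XOR 63 = 30
We reduce pile 1 from 33 to 30.
Tokens removed: 33 - 30 = 3
Verification: 30 XOR 30 = 0

3


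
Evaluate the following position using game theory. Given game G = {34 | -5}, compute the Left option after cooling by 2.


Original game: {34 | -5} (a switch {a | b} with a > b).
Cooling by t (for t below the temperature (a - b)/2 = 39/2) taxes each move by t: {a | b} cooled by t is {a - t | b + t}.
Cooling amount: t = 2
Cooled Left option: 34 - 2 = 32
Cooled Right option: -5 + 2 = -3
Cooled game: {32 | -3}
Left option = 32

32


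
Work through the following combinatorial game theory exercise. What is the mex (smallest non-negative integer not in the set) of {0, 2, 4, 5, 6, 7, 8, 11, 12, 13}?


Set = {0, 2, 4, 5, 6, 7, 8, 11, 12, 13}
0 is in the set.
1 is NOT in the set. This is the mex.
mex = 1

1


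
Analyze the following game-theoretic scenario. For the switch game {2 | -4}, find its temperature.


The game is {2 | -4}, a switch {a | b} with numbers a > b.
Cooling {a | b} by t gives {a - t | b + t}, which stops being hot when a - t = b + t, i.e. at t = (a - b)/2. So the temperature of a switch is (a - b)/2.
Temperature = (Left option - Right option) / 2
= (2 - (-4)) / 2
= 6 / 2
= 3

3


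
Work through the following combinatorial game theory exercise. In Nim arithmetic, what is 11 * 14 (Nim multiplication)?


Nim multiplication is bilinear over XOR: (u XOR v) * w = (u*w) XOR (v*w).
So we split each operand into its bit components and XOR the pairwise Nim products.
11 = 1 + 2 + 8 (as XOR of powers of 2).
14 = 2 + 4 + 8 (as XOR of powers of 2).
Using the standard Nim-product table on single bits:
  2*2 = 3,   2*4 = 8,   2*8 = 12,
  4*4 = 6,   4*8 = 11,  8*8 = 13,
and  1*x = x (identity), k*l = l*k (commutative).
Pairwise Nim products:
  1 * 2 = 2
  1 * 4 = 4
  1 * 8 = 8
  2 * 2 = 3
  2 * 4 = 8
  2 * 8 = 12
  8 * 2 = 12
  8 * 4 = 11
  8 * 8 = 13
XOR them: 2 XOR 4 XOR 8 XOR 3 XOR 8 XOR 12 XOR 12 XOR 11 XOR 13 = 3.
Result: 11 * 14 = 3 (in Nim).

3


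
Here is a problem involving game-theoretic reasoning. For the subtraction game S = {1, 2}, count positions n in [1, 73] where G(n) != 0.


Subtraction set S = {1, 2}, so G(n) = n mod 3.
G(n) = 0 when n is a multiple of 3.
Multiples of 3 in [1, 73]: 24
N-positions (nonzero Grundy) = 73 - 24 = 49

49


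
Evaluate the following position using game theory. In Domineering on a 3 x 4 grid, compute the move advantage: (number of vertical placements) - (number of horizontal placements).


Board is 3 x 4 (rows x cols).
Left (vertical) placements: (rows-1) * cols = 2 * 4 = 8
Right (horizontal) placements: rows * (cols-1) = 3 * 3 = 9
Advantage = Left - Right = 8 - 9 = -1

-1


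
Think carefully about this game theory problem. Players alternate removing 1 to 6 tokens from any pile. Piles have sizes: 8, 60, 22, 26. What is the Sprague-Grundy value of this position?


Subtraction set: {1, 2, 3, 4, 5, 6}
For this subtraction set, G(n) = n mod 7 (period = max + 1 = 7).
Pile 1 (size 8): G(8) = 8 mod 7 = 1
Pile 2 (size 60): G(60) = 60 mod 7 = 4
Pile 3 (size 22): G(22) = 22 mod 7 = 1
Pile 4 (size 26): G(26) = 26 mod 7 = 5
Total Grundy value = XOR of all: 1 XOR 4 XOR 1 XOR 5 = 1

1


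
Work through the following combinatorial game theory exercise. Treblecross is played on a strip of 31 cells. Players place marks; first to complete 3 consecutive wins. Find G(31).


Treblecross: place X on empty cells; 3-in-a-row wins.
Playing within two cells of an existing X lets the opponent win at once, so sensible play treats the cells i-2..i+2 around each X as dead. The player left with no safe cell loses, so this is a normal-play take-away game on strips of safe cells.
Placing X at cell i (0-indexed) of a strip of k safe cells leaves independent strips of sizes max(0, i-2) and max(0, k-i-3). Hence G(k) = mex{ G(max(0,i-2)) XOR G(max(0,k-i-3)) : 0 <= i < k }, with G(0) = 0.
G(1): splits (0,0):0^0=0 -> mex({0}) = 1
G(2): splits (0,0):0^0=0 -> mex({0}) = 1
G(3): splits (0,0):0^0=0 -> mex({0}) = 1
G(4): splits (0,1):0^1=1 (0,0):0^0=0 -> mex({0, 1}) = 2
G(5): splits (0,2):0^1=1 (0,1):0^1=1 (0,0):0^0=0 -> mex({0, 1}) = 2
G(6) = mex({1}) = 0
G(7) = mex({0, 1, 2}) = 3
G(8) = mex({0, 1, 2}) = 3
G(9) = mex({0, 2}) = 1
G(10) = mex({0, 2, 3}) = 1
G(11) = mex({0, 3}) = 1
G(12) = mex({1, 3}) = 0
G(13) = mex({0, 1, 2, 3}) = 4
G(14) = mex({0, 1, 2}) = 3
G(15) = mex({0, 1, 2}) = 3
G(16) = mex({0, 1, 2, 4}) = 3
G(17) = mex({0, 1, 3, 4}) = 2
G(18) = mex({0, 1, 3, 4}) = 2
G(19) = mex({0, 1, 3, 5}) = 2
G(20) = mex({0, 1, 2, 3, 5}) = 4
G(21) = mex({0, 1, 2, 3, 5}) = 4
G(22) = mex({1, 2, 6}) = 0
G(23) = mex({0, 1, 2, 3, 4, 6}) = 5
G(24) = mex({0, 1, 2, 3, 4}) = 5
G(25) = mex({0, 1, 3, 4, 7}) = 2
G(26) = mex({0, 1, 3, 4, 5, 7}) = 2
G(27) = mex({0, 1, 3, 5}) = 2
G(28) = mex({0, 1, 2, 5}) = 3
G(29) = mex({0, 1, 2, 4, 5, 6}) = 3
G(30) = mex({1, 2, 4, 6}) = 0
G(31) = mex({0, 1, 2, 3, 4, 6}) = 5
Therefore G(31) = 5.

5


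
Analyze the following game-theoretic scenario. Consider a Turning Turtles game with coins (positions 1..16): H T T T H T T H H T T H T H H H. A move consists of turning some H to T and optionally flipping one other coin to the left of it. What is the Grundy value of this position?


Coins: H T T T H T T H H T T H T H H H
Key fact: a single head at position k behaves exactly like a Nim heap of size k (turning it to T and optionally flipping a coin at j < k corresponds to moving the heap from k to j, or to 0), and heads combine as a disjunctive sum (two heads at the same place would cancel, matching j XOR j = 0). So the Nim-value is the XOR of the 1-indexed positions of the heads.
Face-up positions (1-indexed): [1, 5, 8, 9, 12, 14, 15, 16]
XOR 0 with 1: 0 XOR 1 = 1
XOR 1 with 5: 1 XOR 5 = 4
XOR 4 with 8: 4 XOR 8 = 12
XOR 12 with 9: 12 XOR 9 = 5
XOR 5 with 12: 5 XOR 12 = 9
XOR 9 with 14: 9 XOR 14 = 7
XOR 7 with 15: 7 XOR 15 = 8
XOR 8 with 16: 8 XOR 16 = 24
Nim-value = 24

24


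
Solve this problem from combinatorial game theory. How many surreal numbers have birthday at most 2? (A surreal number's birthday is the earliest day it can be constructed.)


Day 0: {|} = 0 is born. Count = 1.
Day n: the number of surreal numbers born by day n is 2^(n+1) - 1.
By day 0: 2^1 - 1 = 1
By day 1: 2^2 - 1 = 3
By day 2: 2^3 - 1 = 7
By day 2: 7 surreal numbers.

7


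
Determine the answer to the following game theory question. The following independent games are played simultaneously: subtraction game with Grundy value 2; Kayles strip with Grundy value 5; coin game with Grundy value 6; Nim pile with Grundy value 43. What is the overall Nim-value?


By the Sprague-Grundy theorem, the Grundy value of a sum of games is the XOR of individual Grundy values.
subtraction game: Grundy value = 2. Running XOR: 0 XOR 2 = 2
Kayles strip: Grundy value = 5. Running XOR: 2 XOR 5 = 7
coin game: Grundy value = 6. Running XOR: 7 XOR 6 = 1
Nim pile: Grundy value = 43. Running XOR: 1 XOR 43 = 42
The combined Grundy value is 42.

42


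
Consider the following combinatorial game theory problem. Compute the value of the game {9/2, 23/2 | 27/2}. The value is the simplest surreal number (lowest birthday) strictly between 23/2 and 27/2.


Left options: {9/2, 23/2}, max = 23/2
Right options: {27/2}, min = 27/2
All options are numbers and max(Left) < min(Right), so by the simplicity theorem the value is the simplest (earliest-born) number strictly between 23/2 and 27/2.
Integers 12 through 13 all lie strictly between 23/2 and 27/2.
Among integers, the simplest (lowest birthday = smallest |n|; 0 is born on day 0, +-n on day n) is 12.
No non-integer in the interval can be simpler: if x is a non-integer in the interval, then floor(x) or ceil(x) also lies in the interval (the interval contains an integer), and both are proper prefixes of x's sign expansion, i.e. born earlier. So the game value is 12.
Game value = 12

12


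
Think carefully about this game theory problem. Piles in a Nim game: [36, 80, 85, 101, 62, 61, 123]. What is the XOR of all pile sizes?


We need the XOR (exclusive or) of all pile sizes.
After XOR-ing pile 1 (size 36): 0 XOR 36 = 36
After XOR-ing pile 2 (size 80): 36 XOR 80 = 116
After XOR-ing pile 3 (size 85): 116 XOR 85 = 33
After XOR-ing pile 4 (size 101): 33 XOR 101 = 68
After XOR-ing pile 5 (size 62): 68 XOR 62 = 122
After XOR-ing pile 6 (size 61): 122 XOR 61 = 71
After XOR-ing pile 7 (size 123): 71 XOR 123 = 60
The Nim-value of this position is 60.

60


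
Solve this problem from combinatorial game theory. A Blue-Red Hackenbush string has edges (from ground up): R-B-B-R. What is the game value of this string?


Edges (from ground): R-B-B-R
By Berlekamp's sign-expansion rule, a Blue-Red Hackenbush stalk has the value of the surreal number whose sign sequence is the edge sequence with B -> + and R -> -.
Sign sequence: -++-
Trace the sign expansion in the surreal number tree, starting from 0:
Edge 1: R (sign -) -> bounds (-inf, 0), value = -1
Edge 2: B (sign +) -> bounds (-1, 0), value = -1/2
Edge 3: B (sign +) -> bounds (-1/2, 0), value = -1/4
Edge 4: R (sign -) -> bounds (-1/2, -1/4), value = -3/8
Game value = -3/8

-3/8


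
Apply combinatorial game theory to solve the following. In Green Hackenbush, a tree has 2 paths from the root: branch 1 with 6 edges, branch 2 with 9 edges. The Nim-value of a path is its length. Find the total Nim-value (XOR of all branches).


The tree has 2 branches from the ground vertex.
In Green Hackenbush, the Nim-value of a simple path of length k is k.
Branch 1: length 6, Nim-value = 6
Branch 2: length 9, Nim-value = 9
Total Nim-value = XOR of all branch values:
0 XOR 6 = 6
6 XOR 9 = 15
Nim-value of the tree = 15

15


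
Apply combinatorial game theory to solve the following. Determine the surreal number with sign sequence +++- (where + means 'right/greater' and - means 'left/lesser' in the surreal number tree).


Sign expansion: +++-
Rule: track bounds (lo, hi), initially (-inf, +inf). On '+', the current value becomes lo and we move to the simplest number in (value, hi): value + 1 if hi = +inf, otherwise the midpoint (value + hi)/2. On '-', the current value becomes hi and we move to value - 1 if lo = -inf, otherwise the midpoint (lo + value)/2.
Start at 0.
Step 1: sign = +, move right. Bounds: (0, +inf). Value = 1
Step 2: sign = +, move right. Bounds: (1, +inf). Value = 2
Step 3: sign = +, move right. Bounds: (2, +inf). Value = 3
Step 4: sign = -, move left. Bounds: (2, 3). Value = 5/2
The surreal number with sign expansion +++- is 5/2.

5/2


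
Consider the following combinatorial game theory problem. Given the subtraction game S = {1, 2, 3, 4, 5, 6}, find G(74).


The subtraction set is S = {1, 2, 3, 4, 5, 6}.
G(k) = mex{ G(k - s) : s in S, s <= k }. We compute iteratively: G(0) = 0.
G(1) = mex({0}) = 1
G(2) = mex({0, 1}) = 2
G(3) = mex({0, 1, 2}) = 3
G(4) = mex({0, 1, 2, 3}) = 4
G(5) = mex({0, 1, 2, 3, 4}) = 5
G(6) = mex({0, 1, 2, 3, 4, 5}) = 6
G(7) = mex({1, 2, 3, 4, 5, 6}) = 0
G(8) = mex({0, 2, 3, 4, 5, 6}) = 1
G(9) = mex({0, 1, 3, 4, 5, 6}) = 2
G(10) = mex({0, 1, 2, 4, 5, 6}) = 3
G(11) = mex({0, 1, 2, 3, 5, 6}) = 4
G(12) = mex({0, 1, 2, 3, 4, 6}) = 5
Observe that G(7)..G(12) = 0, 1, 2, 3, 4, 5 repeats G(0)..G(5) = 0, 1, 2, 3, 4, 5.
For k >= max(S) = 6, G(k) is determined by the previous 6 values G(k-6)..G(k-1); a window of 6 consecutive values has recurred shifted by 7, so by induction G(k + 7) = G(k) for all k >= 0: the sequence is periodic from the start with period 7.
One period: G(0..6) = 0, 1, 2, 3, 4, 5, 6.
74 mod 7 = 4, so G(74) = G(4) = 4.

4


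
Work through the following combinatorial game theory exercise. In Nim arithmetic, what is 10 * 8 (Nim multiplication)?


Nim multiplication is bilinear over XOR: (u XOR v) * w = (u*w) XOR (v*w).
So we split each operand into its bit components and XOR the pairwise Nim products.
10 = 2 + 8 (as XOR of powers of 2).
8 = 8 (as XOR of powers of 2).
Using the standard Nim-product table on single bits:
  2*2 = 3,   2*4 = 8,   2*8 = 12,
  4*4 = 6,   4*8 = 11,  8*8 = 13,
and  1*x = x (identity), k*l = l*k (commutative).
Pairwise Nim products:
  2 * 8 = 12
  8 * 8 = 13
XOR them: 12 XOR 13 = 1.
Result: 10 * 8 = 1 (in Nim).

1


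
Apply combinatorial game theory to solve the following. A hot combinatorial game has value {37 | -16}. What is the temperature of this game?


The game is {37 | -16}, a switch {a | b} with numbers a > b.
Cooling {a | b} by t gives {a - t | b + t}, which stops being hot when a - t = b + t, i.e. at t = (a - b)/2. So the temperature of a switch is (a - b)/2.
Temperature = (Left option - Right option) / 2
= (37 - (-16)) / 2
= 53 / 2
= 53/2

53/2


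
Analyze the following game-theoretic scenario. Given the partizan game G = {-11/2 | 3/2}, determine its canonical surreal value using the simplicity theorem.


Left options: {-11/2}, max = -11/2
Right options: {3/2}, min = 3/2
All options are numbers and max(Left) < min(Right), so by the simplicity theorem the value is the simplest (earliest-born) number strictly between -11/2 and 3/2.
Integers -5 through 1 all lie strictly between -11/2 and 3/2.
Among integers, the simplest (lowest birthday = smallest |n|; 0 is born on day 0, +-n on day n) is 0.
No non-integer in the interval can be simpler: if x is a non-integer in the interval, then floor(x) or ceil(x) also lies in the interval (the interval contains an integer), and both are proper prefixes of x's sign expansion, i.e. born earlier. So the game value is 0.
Game value = 0

0
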